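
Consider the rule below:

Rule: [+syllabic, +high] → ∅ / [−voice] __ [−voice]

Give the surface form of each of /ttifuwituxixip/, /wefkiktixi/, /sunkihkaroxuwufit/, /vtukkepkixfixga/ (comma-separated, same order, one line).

/ttifuwituxixip/: /i/ is a high vowel flanked by voiceless consonants /t/ and /f/, so it deletes. /u/ is a high vowel flanked by voiceless consonants /t/ and /x/, so it deletes. /i/ is a high vowel flanked by voiceless consonants /x/ and /x/, so it deletes. /i/ is a high vowel flanked by voiceless consonants /x/ and /p/, so it deletes. → [ttfuwitxxp].
/wefkiktixi/: /i/ is a high vowel flanked by voiceless consonants /k/ and /k/, so it deletes. /i/ is a high vowel flanked by voiceless consonants /t/ and /x/, so it deletes. → [wefkktxi].
/sunkihkaroxuwufit/: /i/ is a high vowel flanked by voiceless consonants /k/ and /h/, so it deletes. /i/ is a high vowel flanked by voiceless consonants /f/ and /t/, so it deletes. → [sunkhkaroxuwuft].
/vtukkepkixfixga/: /u/ is a high vowel flanked by voiceless consonants /t/ and /k/, so it deletes. /i/ is a high vowel flanked by voiceless consonants /k/ and /x/, so it deletes. /i/ is a high vowel flanked by voiceless consonants /f/ and /x/, so it deletes. → [vtkkepkxfxga].

ttfuwitxxp, wefkktxi, sunkhkaroxuwuft, vtkkepkxfxga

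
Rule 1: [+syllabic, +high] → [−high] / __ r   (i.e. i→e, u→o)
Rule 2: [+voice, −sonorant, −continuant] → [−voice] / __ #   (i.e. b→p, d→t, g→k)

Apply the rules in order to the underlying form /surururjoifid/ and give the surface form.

sorororjoifit

Rule 1 (pre-rhotic lowering): /u/ is a high vowel immediately before /r/, so it lowers to [o]. /u/ is a high vowel immediately before /r/, so it lowers to [o]. /u/ is a high vowel immediately before /r/, so it lowers to [o]. /surururjoifid/ → sorororjoifid.
Rule 2 (final devoicing): /d/ is a voiced stop in word-final position, so it devoices to [t]. /sorororjoifid/ → sorororjoifit.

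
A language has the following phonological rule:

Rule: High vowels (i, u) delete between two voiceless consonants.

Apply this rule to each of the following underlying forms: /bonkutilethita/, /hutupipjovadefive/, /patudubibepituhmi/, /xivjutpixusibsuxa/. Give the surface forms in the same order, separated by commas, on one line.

/bonkutilethita/: /u/ is a high vowel flanked by voiceless consonants /k/ and /t/, so it deletes. /i/ is a high vowel flanked by voiceless consonants /h/ and /t/, so it deletes. → [bonktilethta].
/hutupipjovadefive/: /u/ is a high vowel flanked by voiceless consonants /h/ and /t/, so it deletes. /u/ is a high vowel flanked by voiceless consonants /t/ and /p/, so it deletes. /i/ is a high vowel flanked by voiceless consonants /p/ and /p/, so it deletes. → [htppjovadefive].
/patudubibepituhmi/: /i/ is a high vowel flanked by voiceless consonants /p/ and /t/, so it deletes. /u/ is a high vowel flanked by voiceless consonants /t/ and /h/, so it deletes. → [patudubibepthmi].
/xivjutpixusibsuxa/: /i/ is a high vowel flanked by voiceless consonants /p/ and /x/, so it deletes. /u/ is a high vowel flanked by voiceless consonants /x/ and /s/, so it deletes. /u/ is a high vowel flanked by voiceless consonants /s/ and /x/, so it deletes. → [xivjutpxsibsxa].

bonktilethta, htppjovadefive, patudubibepthmi, xivjutpxsibsxa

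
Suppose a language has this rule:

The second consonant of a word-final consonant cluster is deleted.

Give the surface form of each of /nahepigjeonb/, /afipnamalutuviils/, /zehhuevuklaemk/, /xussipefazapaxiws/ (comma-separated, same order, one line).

nahepigjeon, afipnamalutuviil, zehhuevuklaem, xussipefazapaxiw

/nahepigjeonb/: /b/ is the second consonant of a word-final cluster /nb/, so it deletes. → [nahepigjeon].
/afipnamalutuviils/: /s/ is the second consonant of a word-final cluster /ls/, so it deletes. → [afipnamalutuviil].
/zehhuevuklaemk/: /k/ is the second consonant of a word-final cluster /mk/, so it deletes. → [zehhuevuklaem].
/xussipefazapaxiws/: /s/ is the second consonant of a word-final cluster /ws/, so it deletes. → [xussipefazapaxiw].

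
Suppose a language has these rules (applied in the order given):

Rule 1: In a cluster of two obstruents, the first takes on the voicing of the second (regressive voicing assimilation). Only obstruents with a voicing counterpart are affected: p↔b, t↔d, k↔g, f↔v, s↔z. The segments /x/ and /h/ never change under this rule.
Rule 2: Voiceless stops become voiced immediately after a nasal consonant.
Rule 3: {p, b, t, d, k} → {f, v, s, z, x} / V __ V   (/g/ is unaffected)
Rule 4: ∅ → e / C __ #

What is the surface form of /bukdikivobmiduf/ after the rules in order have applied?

bugdixivobmizufe

Rule 1 (regressive voicing assimilation): /k/ precedes the voiced obstruent /d/, so it voices to [g] by assimilation. /bukdikivobmiduf/ → bugdikivobmiduf.
Rule 2 (post-nasal voicing): no segment meets the environment; /bugdikivobmiduf/ is unchanged.
Rule 3 (intervocalic spirantization): /k/ is a stop between vowels /i/ and /i/, so it spirantizes to the fricative [x]. /d/ is a stop between vowels /i/ and /u/, so it spirantizes to the fricative [z]. /bugdikivobmiduf/ → bugdixivobmizuf.
Rule 4 (final e-epenthesis): the form ends in the consonant /f/, so [e] is inserted word-finally. /bugdixivobmizuf/ → bugdixivobmizufe.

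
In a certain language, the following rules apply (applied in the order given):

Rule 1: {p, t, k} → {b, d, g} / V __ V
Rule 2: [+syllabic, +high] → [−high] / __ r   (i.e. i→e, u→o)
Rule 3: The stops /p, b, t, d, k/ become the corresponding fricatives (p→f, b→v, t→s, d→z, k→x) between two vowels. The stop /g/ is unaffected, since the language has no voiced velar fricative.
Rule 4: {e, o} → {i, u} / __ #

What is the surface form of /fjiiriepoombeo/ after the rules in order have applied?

Rule 1 (intervocalic voicing): /p/ is a voiceless stop between vowels /e/ and /o/, so it voices to [b]. /fjiiriepoombeo/ → fjiirieboombeo.
Rule 2 (pre-rhotic lowering): /i/ is a high vowel immediately before /r/, so it lowers to [e]. /fjiirieboombeo/ → fjierieboombeo.
Rule 3 (intervocalic spirantization): /b/ is a stop between vowels /e/ and /o/, so it spirantizes to the fricative [v]. /fjierieboombeo/ → fjierievoombeo.
Rule 4 (final vowel raising): /o/ is a mid vowel in word-final position, so it raises to [u]. /fjierievoombeo/ → fjierievoombeu.

fjierievoombeu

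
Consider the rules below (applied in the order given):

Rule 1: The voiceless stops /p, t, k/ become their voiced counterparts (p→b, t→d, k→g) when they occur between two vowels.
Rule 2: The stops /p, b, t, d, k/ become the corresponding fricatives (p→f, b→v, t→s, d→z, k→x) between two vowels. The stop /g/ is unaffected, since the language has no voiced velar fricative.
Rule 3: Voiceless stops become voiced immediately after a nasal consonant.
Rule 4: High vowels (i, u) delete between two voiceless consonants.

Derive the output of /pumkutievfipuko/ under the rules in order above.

Rule 1 (intervocalic voicing): /t/ is a voiceless stop between vowels /u/ and /i/, so it voices to [d]. /p/ is a voiceless stop between vowels /i/ and /u/, so it voices to [b]. /k/ is a voiceless stop between vowels /u/ and /o/, so it voices to [g]. /pumkutievfipuko/ → pumkudievfibugo.
Rule 2 (intervocalic spirantization): /d/ is a stop between vowels /u/ and /i/, so it spirantizes to the fricative [z]. /b/ is a stop between vowels /i/ and /u/, so it spirantizes to the fricative [v]. /pumkudievfibugo/ → pumkuzievfivugo.
Rule 3 (post-nasal voicing): /k/ is a voiceless stop immediately after the nasal /m/, so it voices to [g]. /pumkuzievfivugo/ → pumguzievfivugo.
Rule 4 (high vowel syncope): no segment meets the environment; /pumguzievfivugo/ is unchanged.

pumguzievfivugo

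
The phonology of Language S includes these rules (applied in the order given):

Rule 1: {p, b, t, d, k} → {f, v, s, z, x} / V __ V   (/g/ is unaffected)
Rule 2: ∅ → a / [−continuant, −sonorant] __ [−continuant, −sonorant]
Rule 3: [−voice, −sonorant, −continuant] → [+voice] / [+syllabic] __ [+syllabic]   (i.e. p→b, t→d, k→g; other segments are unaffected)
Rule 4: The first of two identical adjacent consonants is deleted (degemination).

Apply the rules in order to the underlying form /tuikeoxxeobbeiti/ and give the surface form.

Rule 1 (intervocalic spirantization): /k/ is a stop between vowels /i/ and /e/, so it spirantizes to the fricative [x]. /t/ is a stop between vowels /i/ and /i/, so it spirantizes to the fricative [s]. /tuikeoxxeobbeiti/ → tuixeoxxeobbeisi.
Rule 2 (stop-cluster a-epenthesis): /b/ and /b/ form a stop–stop cluster, so [a] is inserted between them. /tuixeoxxeobbeisi/ → tuixeoxxeobabeisi.
Rule 3 (intervocalic voicing): no segment meets the environment; /tuixeoxxeobabeisi/ is unchanged.
Rule 4 (degemination): /xx/ is a geminate; the first /x/ deletes. /tuixeoxxeobabeisi/ → tuixeoxeobabeisi.

tuixeoxeobabeisi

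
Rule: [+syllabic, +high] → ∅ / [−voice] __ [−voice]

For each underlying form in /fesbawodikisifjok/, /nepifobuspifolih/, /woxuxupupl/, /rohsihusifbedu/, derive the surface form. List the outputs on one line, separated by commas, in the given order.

fesbawodiksfjok, nepfobuspfolih, woxxppl, rohshsfbedu

/fesbawodikisifjok/: /i/ is a high vowel flanked by voiceless consonants /k/ and /s/, so it deletes. /i/ is a high vowel flanked by voiceless consonants /s/ and /f/, so it deletes. → [fesbawodiksfjok].
/nepifobuspifolih/: /i/ is a high vowel flanked by voiceless consonants /p/ and /f/, so it deletes. /i/ is a high vowel flanked by voiceless consonants /p/ and /f/, so it deletes. → [nepfobuspfolih].
/woxuxupupl/: /u/ is a high vowel flanked by voiceless consonants /x/ and /x/, so it deletes. /u/ is a high vowel flanked by voiceless consonants /x/ and /p/, so it deletes. /u/ is a high vowel flanked by voiceless consonants /p/ and /p/, so it deletes. → [woxxppl].
/rohsihusifbedu/: /i/ is a high vowel flanked by voiceless consonants /s/ and /h/, so it deletes. /u/ is a high vowel flanked by voiceless consonants /h/ and /s/, so it deletes. /i/ is a high vowel flanked by voiceless consonants /s/ and /f/, so it deletes. → [rohshsfbedu].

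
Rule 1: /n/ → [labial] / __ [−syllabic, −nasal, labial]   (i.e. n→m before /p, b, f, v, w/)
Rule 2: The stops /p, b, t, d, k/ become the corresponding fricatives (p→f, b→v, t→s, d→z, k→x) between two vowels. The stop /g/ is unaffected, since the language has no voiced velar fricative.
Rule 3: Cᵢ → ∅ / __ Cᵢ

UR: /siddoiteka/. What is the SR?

Rule 1 (nasal place assimilation): no segment meets the environment; /siddoiteka/ is unchanged.
Rule 2 (intervocalic spirantization): /t/ is a stop between vowels /i/ and /e/, so it spirantizes to the fricative [s]. /k/ is a stop between vowels /e/ and /a/, so it spirantizes to the fricative [x]. /siddoiteka/ → siddoisexa.
Rule 3 (degemination): /dd/ is a geminate; the first /d/ deletes. /siddoisexa/ → sidoisexa.

sidoisexa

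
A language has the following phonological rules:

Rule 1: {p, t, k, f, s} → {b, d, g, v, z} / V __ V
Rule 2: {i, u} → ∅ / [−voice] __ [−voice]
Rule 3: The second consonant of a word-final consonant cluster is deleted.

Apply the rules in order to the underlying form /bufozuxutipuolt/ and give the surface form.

Rule 1 (intervocalic voicing): /f/ is a voiceless obstruent between vowels /u/ and /o/, so it voices to [v]. /t/ is a voiceless obstruent between vowels /u/ and /i/, so it voices to [d]. /p/ is a voiceless obstruent between vowels /i/ and /u/, so it voices to [b]. /bufozuxutipuolt/ → buvozuxudibuolt.
Rule 2 (high vowel syncope): no segment meets the environment; /buvozuxudibuolt/ is unchanged.
Rule 3 (final cluster simplification): /t/ is the second consonant of a word-final cluster /lt/, so it deletes. /buvozuxudibuolt/ → buvozuxudibuol.

buvozuxudibuol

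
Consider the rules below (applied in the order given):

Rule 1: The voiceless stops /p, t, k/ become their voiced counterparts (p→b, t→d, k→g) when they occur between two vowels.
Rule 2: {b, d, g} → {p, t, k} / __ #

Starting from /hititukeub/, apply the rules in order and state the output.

hididugeup

Rule 1 (intervocalic voicing): /t/ is a voiceless stop between vowels /i/ and /i/, so it voices to [d]. /t/ is a voiceless stop between vowels /i/ and /u/, so it voices to [d]. /k/ is a voiceless stop between vowels /u/ and /e/, so it voices to [g]. /hititukeub/ → hididugeub.
Rule 2 (final devoicing): /b/ is a voiced stop in word-final position, so it devoices to [p]. /hididugeub/ → hididugeup.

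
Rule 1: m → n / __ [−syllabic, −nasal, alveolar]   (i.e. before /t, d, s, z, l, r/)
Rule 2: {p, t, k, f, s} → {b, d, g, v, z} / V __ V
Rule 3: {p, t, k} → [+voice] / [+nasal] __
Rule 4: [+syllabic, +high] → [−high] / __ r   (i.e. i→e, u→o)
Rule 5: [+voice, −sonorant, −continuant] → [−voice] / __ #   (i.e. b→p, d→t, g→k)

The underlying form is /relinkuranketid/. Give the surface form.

Rule 1 (nasal place assimilation): no segment meets the environment; /relinkuranketid/ is unchanged.
Rule 2 (intervocalic voicing): /t/ is a voiceless obstruent between vowels /e/ and /i/, so it voices to [d]. /relinkuranketid/ → relinkurankedid.
Rule 3 (post-nasal voicing): /k/ is a voiceless stop immediately after the nasal /n/, so it voices to [g]. /k/ is a voiceless stop immediately after the nasal /n/, so it voices to [g]. /relinkurankedid/ → relingurangedid.
Rule 4 (pre-rhotic lowering): /u/ is a high vowel immediately before /r/, so it lowers to [o]. /relingurangedid/ → relingorangedid.
Rule 5 (final devoicing): /d/ is a voiced stop in word-final position, so it devoices to [t]. /relingorangedid/ → relingorangedit.

relingorangedit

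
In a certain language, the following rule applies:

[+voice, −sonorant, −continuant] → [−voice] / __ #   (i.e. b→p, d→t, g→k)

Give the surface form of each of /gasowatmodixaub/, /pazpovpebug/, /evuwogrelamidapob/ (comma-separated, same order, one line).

gasowatmodixaup, pazpovpebuk, evuwogrelamidapop

/gasowatmodixaub/: /b/ is a voiced stop in word-final position, so it devoices to [p]. → [gasowatmodixaup].
/pazpovpebug/: /g/ is a voiced stop in word-final position, so it devoices to [k]. → [pazpovpebuk].
/evuwogrelamidapob/: /b/ is a voiced stop in word-final position, so it devoices to [p]. → [evuwogrelamidapop].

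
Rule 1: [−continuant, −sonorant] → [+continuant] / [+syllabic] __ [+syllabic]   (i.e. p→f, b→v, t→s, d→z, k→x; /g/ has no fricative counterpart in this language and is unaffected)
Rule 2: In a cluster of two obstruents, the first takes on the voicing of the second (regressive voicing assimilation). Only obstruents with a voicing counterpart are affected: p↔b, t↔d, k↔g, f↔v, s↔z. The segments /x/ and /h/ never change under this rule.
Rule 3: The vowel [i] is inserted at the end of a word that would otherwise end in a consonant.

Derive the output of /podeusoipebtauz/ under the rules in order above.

pozeusoifeptauzi

Rule 1 (intervocalic spirantization): /d/ is a stop between vowels /o/ and /e/, so it spirantizes to the fricative [z]. /p/ is a stop between vowels /i/ and /e/, so it spirantizes to the fricative [f]. /podeusoipebtauz/ → pozeusoifebtauz.
Rule 2 (regressive voicing assimilation): /b/ precedes the voiceless obstruent /t/, so it devoices to [p] by assimilation. /pozeusoifebtauz/ → pozeusoifeptauz.
Rule 3 (final i-epenthesis): the form ends in the consonant /z/, so [i] is inserted word-finally. /pozeusoifeptauz/ → pozeusoifeptauzi.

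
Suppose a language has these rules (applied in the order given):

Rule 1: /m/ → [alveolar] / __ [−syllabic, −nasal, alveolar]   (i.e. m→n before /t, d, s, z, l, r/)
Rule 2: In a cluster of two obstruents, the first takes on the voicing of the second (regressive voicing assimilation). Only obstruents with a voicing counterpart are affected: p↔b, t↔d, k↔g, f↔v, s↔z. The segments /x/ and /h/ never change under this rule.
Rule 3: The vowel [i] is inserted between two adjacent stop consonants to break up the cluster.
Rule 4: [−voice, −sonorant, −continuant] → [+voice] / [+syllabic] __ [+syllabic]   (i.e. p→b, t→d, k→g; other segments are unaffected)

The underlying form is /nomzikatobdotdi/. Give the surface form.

nonzigadobidodidi

Rule 1 (nasal place assimilation): /m/ precedes the alveolar consonant /z/, so it assimilates in place to [n]. /nomzikatobdotdi/ → nonzikatobdotdi.
Rule 2 (regressive voicing assimilation): /t/ precedes the voiced obstruent /d/, so it voices to [d] by assimilation. /nonzikatobdotdi/ → nonzikatobdoddi.
Rule 3 (stop-cluster i-epenthesis): /b/ and /d/ form a stop–stop cluster, so [i] is inserted between them. /d/ and /d/ form a stop–stop cluster, so [i] is inserted between them. /nonzikatobdoddi/ → nonzikatobidodidi.
Rule 4 (intervocalic voicing): /k/ is a voiceless stop between vowels /i/ and /a/, so it voices to [g]. /t/ is a voiceless stop between vowels /a/ and /o/, so it voices to [d]. /nonzikatobidodidi/ → nonzigadobidodidi.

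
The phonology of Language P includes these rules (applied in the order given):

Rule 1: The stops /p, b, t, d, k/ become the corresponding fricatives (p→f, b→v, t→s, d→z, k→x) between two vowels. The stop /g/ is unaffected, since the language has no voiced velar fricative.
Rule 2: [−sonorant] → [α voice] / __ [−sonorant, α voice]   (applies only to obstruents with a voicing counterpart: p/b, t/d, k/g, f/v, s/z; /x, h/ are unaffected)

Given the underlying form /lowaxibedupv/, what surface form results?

Rule 1 (intervocalic spirantization): /b/ is a stop between vowels /i/ and /e/, so it spirantizes to the fricative [v]. /d/ is a stop between vowels /e/ and /u/, so it spirantizes to the fricative [z]. /lowaxibedupv/ → lowaxivezupv.
Rule 2 (regressive voicing assimilation): /p/ precedes the voiced obstruent /v/, so it voices to [b] by assimilation. /lowaxivezupv/ → lowaxivezubv.

lowaxivezubv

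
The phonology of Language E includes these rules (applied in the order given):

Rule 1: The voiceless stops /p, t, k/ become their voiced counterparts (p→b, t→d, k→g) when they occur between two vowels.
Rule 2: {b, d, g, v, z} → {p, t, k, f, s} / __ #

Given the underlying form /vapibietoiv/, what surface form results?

vabibiedoif

Rule 1 (intervocalic voicing): /p/ is a voiceless stop between vowels /a/ and /i/, so it voices to [b]. /t/ is a voiceless stop between vowels /e/ and /o/, so it voices to [d]. /vapibietoiv/ → vabibiedoiv.
Rule 2 (final devoicing): /v/ is a voiced obstruent in word-final position, so it devoices to [f]. /vabibiedoiv/ → vabibiedoif.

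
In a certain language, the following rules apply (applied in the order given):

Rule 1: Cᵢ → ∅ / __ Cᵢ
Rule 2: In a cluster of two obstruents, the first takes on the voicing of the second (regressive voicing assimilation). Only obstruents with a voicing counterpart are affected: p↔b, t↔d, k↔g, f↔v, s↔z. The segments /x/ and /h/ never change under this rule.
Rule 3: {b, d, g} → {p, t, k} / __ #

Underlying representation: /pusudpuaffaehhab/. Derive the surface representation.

Rule 1 (degemination): /ff/ is a geminate; the first /f/ deletes. /hh/ is a geminate; the first /h/ deletes. /pusudpuaffaehhab/ → pusudpuafaehab.
Rule 2 (regressive voicing assimilation): /d/ precedes the voiceless obstruent /p/, so it devoices to [t] by assimilation. /pusudpuafaehab/ → pusutpuafaehab.
Rule 3 (final devoicing): /b/ is a voiced stop in word-final position, so it devoices to [p]. /pusutpuafaehab/ → pusutpuafaehap.

pusutpuafaehap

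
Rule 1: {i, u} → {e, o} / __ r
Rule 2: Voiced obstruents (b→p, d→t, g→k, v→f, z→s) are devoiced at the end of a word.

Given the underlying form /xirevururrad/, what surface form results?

Rule 1 (pre-rhotic lowering): /i/ is a high vowel immediately before /r/, so it lowers to [e]. /u/ is a high vowel immediately before /r/, so it lowers to [o]. /u/ is a high vowel immediately before /r/, so it lowers to [o]. /xirevururrad/ → xerevororrad.
Rule 2 (final devoicing): /d/ is a voiced obstruent in word-final position, so it devoices to [t]. /xerevororrad/ → xerevororrat.

xerevororrat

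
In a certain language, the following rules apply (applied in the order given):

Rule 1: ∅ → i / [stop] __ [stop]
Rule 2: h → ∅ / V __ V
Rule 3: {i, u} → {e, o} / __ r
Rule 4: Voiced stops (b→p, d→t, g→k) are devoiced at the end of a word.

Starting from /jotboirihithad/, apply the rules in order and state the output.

Rule 1 (stop-cluster i-epenthesis): /t/ and /b/ form a stop–stop cluster, so [i] is inserted between them. /jotboirihithad/ → jotiboirihithad.
Rule 2 (intervocalic h-deletion): /h/ occurs between vowels /i/ and /i/, so it deletes. /jotiboirihithad/ → jotiboiriithad.
Rule 3 (pre-rhotic lowering): /i/ is a high vowel immediately before /r/, so it lowers to [e]. /jotiboiriithad/ → jotiboeriithad.
Rule 4 (final devoicing): /d/ is a voiced stop in word-final position, so it devoices to [t]. /jotiboeriithad/ → jotiboeriithat.

jotiboeriithat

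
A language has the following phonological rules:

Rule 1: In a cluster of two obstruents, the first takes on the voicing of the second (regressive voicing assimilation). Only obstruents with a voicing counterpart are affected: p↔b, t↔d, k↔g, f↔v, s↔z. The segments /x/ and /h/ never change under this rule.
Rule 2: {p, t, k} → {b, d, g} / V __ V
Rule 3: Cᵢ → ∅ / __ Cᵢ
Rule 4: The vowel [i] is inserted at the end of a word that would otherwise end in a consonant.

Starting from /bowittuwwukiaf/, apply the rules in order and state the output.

Rule 1 (regressive voicing assimilation): no segment meets the environment; /bowittuwwukiaf/ is unchanged.
Rule 2 (intervocalic voicing): /k/ is a voiceless stop between vowels /u/ and /i/, so it voices to [g]. /bowittuwwukiaf/ → bowittuwwugiaf.
Rule 3 (degemination): /tt/ is a geminate; the first /t/ deletes. /ww/ is a geminate; the first /w/ deletes. /bowittuwwugiaf/ → bowituwugiaf.
Rule 4 (final i-epenthesis): the form ends in the consonant /f/, so [i] is inserted word-finally. /bowituwugiaf/ → bowituwugiafi.

bowituwugiafi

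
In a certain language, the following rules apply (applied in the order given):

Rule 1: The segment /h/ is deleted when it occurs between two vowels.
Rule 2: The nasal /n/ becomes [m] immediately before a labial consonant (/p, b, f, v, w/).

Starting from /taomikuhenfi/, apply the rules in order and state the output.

taomikuemfi

Rule 1 (intervocalic h-deletion): /h/ occurs between vowels /u/ and /e/, so it deletes. /taomikuhenfi/ → taomikuenfi.
Rule 2 (nasal place assimilation): /n/ precedes the labial consonant /f/, so it assimilates in place to [m]. /taomikuenfi/ → taomikuemfi.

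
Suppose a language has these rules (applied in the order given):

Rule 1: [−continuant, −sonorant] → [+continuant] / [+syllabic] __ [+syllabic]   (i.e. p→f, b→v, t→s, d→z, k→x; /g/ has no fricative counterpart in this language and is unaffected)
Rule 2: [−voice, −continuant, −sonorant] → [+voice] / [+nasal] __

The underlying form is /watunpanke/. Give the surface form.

Rule 1 (intervocalic spirantization): /t/ is a stop between vowels /a/ and /u/, so it spirantizes to the fricative [s]. /watunpanke/ → wasunpanke.
Rule 2 (post-nasal voicing): /p/ is a voiceless stop immediately after the nasal /n/, so it voices to [b]. /k/ is a voiceless stop immediately after the nasal /n/, so it voices to [g]. /wasunpanke/ → wasunbange.

wasunbange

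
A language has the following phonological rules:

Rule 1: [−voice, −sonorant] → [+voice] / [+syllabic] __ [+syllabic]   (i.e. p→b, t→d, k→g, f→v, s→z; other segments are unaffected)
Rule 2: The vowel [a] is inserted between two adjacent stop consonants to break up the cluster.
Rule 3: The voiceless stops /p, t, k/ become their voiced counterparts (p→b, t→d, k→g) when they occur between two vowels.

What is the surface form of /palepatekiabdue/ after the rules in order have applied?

Rule 1 (intervocalic voicing): /p/ is a voiceless obstruent between vowels /e/ and /a/, so it voices to [b]. /t/ is a voiceless obstruent between vowels /a/ and /e/, so it voices to [d]. /k/ is a voiceless obstruent between vowels /e/ and /i/, so it voices to [g]. /palepatekiabdue/ → palebadegiabdue.
Rule 2 (stop-cluster a-epenthesis): /b/ and /d/ form a stop–stop cluster, so [a] is inserted between them. /palebadegiabdue/ → palebadegiabadue.
Rule 3 (intervocalic voicing): no segment meets the environment; /palebadegiabadue/ is unchanged.

palebadegiabadue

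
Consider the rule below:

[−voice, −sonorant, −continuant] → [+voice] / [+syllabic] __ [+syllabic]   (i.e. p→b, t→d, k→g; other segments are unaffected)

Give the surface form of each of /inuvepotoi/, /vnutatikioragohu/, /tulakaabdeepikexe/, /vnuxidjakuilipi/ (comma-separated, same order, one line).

/inuvepotoi/: /p/ is a voiceless stop between vowels /e/ and /o/, so it voices to [b]. /t/ is a voiceless stop between vowels /o/ and /o/, so it voices to [d]. → [inuvebodoi].
/vnutatikioragohu/: /t/ is a voiceless stop between vowels /u/ and /a/, so it voices to [d]. /t/ is a voiceless stop between vowels /a/ and /i/, so it voices to [d]. /k/ is a voiceless stop between vowels /i/ and /i/, so it voices to [g]. → [vnudadigioragohu].
/tulakaabdeepikexe/: /k/ is a voiceless stop between vowels /a/ and /a/, so it voices to [g]. /p/ is a voiceless stop between vowels /e/ and /i/, so it voices to [b]. /k/ is a voiceless stop between vowels /i/ and /e/, so it voices to [g]. → [tulagaabdeebigexe].
/vnuxidjakuilipi/: /k/ is a voiceless stop between vowels /a/ and /u/, so it voices to [g]. /p/ is a voiceless stop between vowels /i/ and /i/, so it voices to [b]. → [vnuxidjaguilibi].

inuvebodoi, vnudadigioragohu, tulagaabdeebigexe, vnuxidjaguilibi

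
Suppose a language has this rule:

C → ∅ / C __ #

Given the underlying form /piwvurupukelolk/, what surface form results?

/k/ is the second consonant of a word-final cluster /lk/, so it deletes.
Surface form: [piwvurupukelol].

piwvurupukelol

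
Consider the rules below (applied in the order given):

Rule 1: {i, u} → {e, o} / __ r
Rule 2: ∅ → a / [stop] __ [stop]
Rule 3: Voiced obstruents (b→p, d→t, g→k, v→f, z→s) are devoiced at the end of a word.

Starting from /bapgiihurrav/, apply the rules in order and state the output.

bapagiihorraf

Rule 1 (pre-rhotic lowering): /u/ is a high vowel immediately before /r/, so it lowers to [o]. /bapgiihurrav/ → bapgiihorrav.
Rule 2 (stop-cluster a-epenthesis): /p/ and /g/ form a stop–stop cluster, so [a] is inserted between them. /bapgiihorrav/ → bapagiihorrav.
Rule 3 (final devoicing): /v/ is a voiced obstruent in word-final position, so it devoices to [f]. /bapagiihorrav/ → bapagiihorraf.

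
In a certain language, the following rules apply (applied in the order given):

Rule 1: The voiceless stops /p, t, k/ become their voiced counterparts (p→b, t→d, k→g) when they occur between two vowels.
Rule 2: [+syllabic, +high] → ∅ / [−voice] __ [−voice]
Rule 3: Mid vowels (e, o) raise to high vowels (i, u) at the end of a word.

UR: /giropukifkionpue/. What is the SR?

Rule 1 (intervocalic voicing): /p/ is a voiceless stop between vowels /o/ and /u/, so it voices to [b]. /k/ is a voiceless stop between vowels /u/ and /i/, so it voices to [g]. /giropukifkionpue/ → girobugifkionpue.
Rule 2 (high vowel syncope): no segment meets the environment; /girobugifkionpue/ is unchanged.
Rule 3 (final vowel raising): /e/ is a mid vowel in word-final position, so it raises to [i]. /girobugifkionpue/ → girobugifkionpui.

girobugifkionpui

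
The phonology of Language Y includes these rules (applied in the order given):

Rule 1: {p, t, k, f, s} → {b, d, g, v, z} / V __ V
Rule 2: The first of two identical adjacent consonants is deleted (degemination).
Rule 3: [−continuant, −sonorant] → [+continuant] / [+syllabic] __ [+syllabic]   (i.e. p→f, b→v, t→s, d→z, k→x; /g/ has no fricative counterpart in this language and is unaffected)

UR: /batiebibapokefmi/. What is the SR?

bazievivavogefmi

Rule 1 (intervocalic voicing): /t/ is a voiceless obstruent between vowels /a/ and /i/, so it voices to [d]. /p/ is a voiceless obstruent between vowels /a/ and /o/, so it voices to [b]. /k/ is a voiceless obstruent between vowels /o/ and /e/, so it voices to [g]. /batiebibapokefmi/ → badiebibabogefmi.
Rule 2 (degemination): no segment meets the environment; /badiebibabogefmi/ is unchanged.
Rule 3 (intervocalic spirantization): /d/ is a stop between vowels /a/ and /i/, so it spirantizes to the fricative [z]. /b/ is a stop between vowels /e/ and /i/, so it spirantizes to the fricative [v]. /b/ is a stop between vowels /i/ and /a/, so it spirantizes to the fricative [v]. /b/ is a stop between vowels /a/ and /o/, so it spirantizes to the fricative [v]. /badiebibabogefmi/ → bazievivavogefmi.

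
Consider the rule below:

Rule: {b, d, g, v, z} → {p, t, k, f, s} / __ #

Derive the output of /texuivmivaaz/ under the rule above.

texuivmivaas

/z/ is a voiced obstruent in word-final position, so it devoices to [s].
Surface form: [texuivmivaas].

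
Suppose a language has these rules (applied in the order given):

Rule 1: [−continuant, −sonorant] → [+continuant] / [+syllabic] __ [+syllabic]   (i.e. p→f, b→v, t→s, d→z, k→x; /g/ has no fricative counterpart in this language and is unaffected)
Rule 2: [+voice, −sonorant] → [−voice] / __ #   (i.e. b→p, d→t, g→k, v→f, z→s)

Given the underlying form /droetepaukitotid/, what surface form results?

Rule 1 (intervocalic spirantization): /t/ is a stop between vowels /e/ and /e/, so it spirantizes to the fricative [s]. /p/ is a stop between vowels /e/ and /a/, so it spirantizes to the fricative [f]. /k/ is a stop between vowels /u/ and /i/, so it spirantizes to the fricative [x]. /t/ is a stop between vowels /i/ and /o/, so it spirantizes to the fricative [s]. /t/ is a stop between vowels /o/ and /i/, so it spirantizes to the fricative [s]. /droetepaukitotid/ → droesefauxisosid.
Rule 2 (final devoicing): /d/ is a voiced obstruent in word-final position, so it devoices to [t]. /droesefauxisosid/ → droesefauxisosit.

droesefauxisosit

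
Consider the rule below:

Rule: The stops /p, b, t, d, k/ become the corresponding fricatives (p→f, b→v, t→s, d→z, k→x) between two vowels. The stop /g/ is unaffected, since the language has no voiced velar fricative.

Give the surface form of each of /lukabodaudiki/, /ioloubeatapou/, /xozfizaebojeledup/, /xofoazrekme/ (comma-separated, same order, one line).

/lukabodaudiki/: /k/ is a stop between vowels /u/ and /a/, so it spirantizes to the fricative [x]. /b/ is a stop between vowels /a/ and /o/, so it spirantizes to the fricative [v]. /d/ is a stop between vowels /o/ and /a/, so it spirantizes to the fricative [z]. /d/ is a stop between vowels /u/ and /i/, so it spirantizes to the fricative [z]. /k/ is a stop between vowels /i/ and /i/, so it spirantizes to the fricative [x]. → [luxavozauzixi].
/ioloubeatapou/: /b/ is a stop between vowels /u/ and /e/, so it spirantizes to the fricative [v]. /t/ is a stop between vowels /a/ and /a/, so it spirantizes to the fricative [s]. /p/ is a stop between vowels /a/ and /o/, so it spirantizes to the fricative [f]. → [iolouveasafou].
/xozfizaebojeledup/: /b/ is a stop between vowels /e/ and /o/, so it spirantizes to the fricative [v]. /d/ is a stop between vowels /e/ and /u/, so it spirantizes to the fricative [z]. → [xozfizaevojelezup].
/xofoazrekme/: the rule's environment is not met; surfaces unchanged as [xofoazrekme].

luxavozauzixi, iolouveasafou, xozfizaevojelezup, xofoazrekme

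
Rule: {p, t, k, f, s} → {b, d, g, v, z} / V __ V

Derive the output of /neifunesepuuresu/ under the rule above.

neivunezebuurezu

/f/ is a voiceless obstruent between vowels /i/ and /u/, so it voices to [v].
/s/ is a voiceless obstruent between vowels /e/ and /e/, so it voices to [z].
/p/ is a voiceless obstruent between vowels /e/ and /u/, so it voices to [b].
/s/ is a voiceless obstruent between vowels /e/ and /u/, so it voices to [z].
Surface form: [neivunezebuurezu].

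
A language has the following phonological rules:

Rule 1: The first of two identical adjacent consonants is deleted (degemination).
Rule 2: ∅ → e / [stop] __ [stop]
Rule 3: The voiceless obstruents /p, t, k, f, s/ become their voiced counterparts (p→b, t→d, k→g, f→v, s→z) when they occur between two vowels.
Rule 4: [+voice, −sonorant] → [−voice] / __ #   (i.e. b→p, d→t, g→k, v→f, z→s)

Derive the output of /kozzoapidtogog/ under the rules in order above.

kozoabidedogok

Rule 1 (degemination): /zz/ is a geminate; the first /z/ deletes. /kozzoapidtogog/ → kozoapidtogog.
Rule 2 (stop-cluster e-epenthesis): /d/ and /t/ form a stop–stop cluster, so [e] is inserted between them. /kozoapidtogog/ → kozoapidetogog.
Rule 3 (intervocalic voicing): /p/ is a voiceless obstruent between vowels /a/ and /i/, so it voices to [b]. /t/ is a voiceless obstruent between vowels /e/ and /o/, so it voices to [d]. /kozoapidetogog/ → kozoabidedogog.
Rule 4 (final devoicing): /g/ is a voiced obstruent in word-final position, so it devoices to [k]. /kozoabidedogog/ → kozoabidedogok.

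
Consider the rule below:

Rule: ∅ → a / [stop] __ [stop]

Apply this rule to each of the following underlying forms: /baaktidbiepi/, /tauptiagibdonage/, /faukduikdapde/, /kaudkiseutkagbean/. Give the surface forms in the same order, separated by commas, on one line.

/baaktidbiepi/: /k/ and /t/ form a stop–stop cluster, so [a] is inserted between them. /d/ and /b/ form a stop–stop cluster, so [a] is inserted between them. → [baakatidabiepi].
/tauptiagibdonage/: /p/ and /t/ form a stop–stop cluster, so [a] is inserted between them. /b/ and /d/ form a stop–stop cluster, so [a] is inserted between them. → [taupatiagibadonage].
/faukduikdapde/: /k/ and /d/ form a stop–stop cluster, so [a] is inserted between them. /k/ and /d/ form a stop–stop cluster, so [a] is inserted between them. /p/ and /d/ form a stop–stop cluster, so [a] is inserted between them. → [faukaduikadapade].
/kaudkiseutkagbean/: /d/ and /k/ form a stop–stop cluster, so [a] is inserted between them. /t/ and /k/ form a stop–stop cluster, so [a] is inserted between them. /g/ and /b/ form a stop–stop cluster, so [a] is inserted between them. → [kaudakiseutakagabean].

baakatidabiepi, taupatiagibadonage, faukaduikadapade, kaudakiseutakagabean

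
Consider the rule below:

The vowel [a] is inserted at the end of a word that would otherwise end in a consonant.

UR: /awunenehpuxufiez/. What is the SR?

awunenehpuxufieza

the form ends in the consonant /z/, so [a] is inserted word-finally.
Surface form: [awunenehpuxufieza].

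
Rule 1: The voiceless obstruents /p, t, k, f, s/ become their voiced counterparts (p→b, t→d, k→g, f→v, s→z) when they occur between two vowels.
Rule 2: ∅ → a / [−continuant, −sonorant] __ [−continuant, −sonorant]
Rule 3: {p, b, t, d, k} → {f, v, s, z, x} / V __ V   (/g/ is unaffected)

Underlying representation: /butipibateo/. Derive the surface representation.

buzivivazeo

Rule 1 (intervocalic voicing): /t/ is a voiceless obstruent between vowels /u/ and /i/, so it voices to [d]. /p/ is a voiceless obstruent between vowels /i/ and /i/, so it voices to [b]. /t/ is a voiceless obstruent between vowels /a/ and /e/, so it voices to [d]. /butipibateo/ → budibibadeo.
Rule 2 (stop-cluster a-epenthesis): no segment meets the environment; /budibibadeo/ is unchanged.
Rule 3 (intervocalic spirantization): /d/ is a stop between vowels /u/ and /i/, so it spirantizes to the fricative [z]. /b/ is a stop between vowels /i/ and /i/, so it spirantizes to the fricative [v]. /b/ is a stop between vowels /i/ and /a/, so it spirantizes to the fricative [v]. /d/ is a stop between vowels /a/ and /e/, so it spirantizes to the fricative [z]. /budibibadeo/ → buzivivazeo.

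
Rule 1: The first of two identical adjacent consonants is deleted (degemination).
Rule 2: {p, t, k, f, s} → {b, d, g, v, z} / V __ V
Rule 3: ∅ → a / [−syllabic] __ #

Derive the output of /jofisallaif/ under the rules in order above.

jovizalaifa

Rule 1 (degemination): /ll/ is a geminate; the first /l/ deletes. /jofisallaif/ → jofisalaif.
Rule 2 (intervocalic voicing): /f/ is a voiceless obstruent between vowels /o/ and /i/, so it voices to [v]. /s/ is a voiceless obstruent between vowels /i/ and /a/, so it voices to [z]. /jofisalaif/ → jovizalaif.
Rule 3 (final a-epenthesis): the form ends in the consonant /f/, so [a] is inserted word-finally. /jovizalaif/ → jovizalaifa.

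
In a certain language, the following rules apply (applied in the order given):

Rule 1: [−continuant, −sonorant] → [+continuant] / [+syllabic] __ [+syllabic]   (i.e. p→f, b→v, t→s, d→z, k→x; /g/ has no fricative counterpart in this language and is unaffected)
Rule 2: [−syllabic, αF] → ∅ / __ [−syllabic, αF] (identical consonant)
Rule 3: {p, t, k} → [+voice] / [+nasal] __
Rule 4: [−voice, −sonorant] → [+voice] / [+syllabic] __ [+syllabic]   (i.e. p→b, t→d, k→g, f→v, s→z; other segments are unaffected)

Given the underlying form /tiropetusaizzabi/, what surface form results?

tirovezuzaizavi

Rule 1 (intervocalic spirantization): /p/ is a stop between vowels /o/ and /e/, so it spirantizes to the fricative [f]. /t/ is a stop between vowels /e/ and /u/, so it spirantizes to the fricative [s]. /b/ is a stop between vowels /a/ and /i/, so it spirantizes to the fricative [v]. /tiropetusaizzabi/ → tirofesusaizzavi.
Rule 2 (degemination): /zz/ is a geminate; the first /z/ deletes. /tirofesusaizzavi/ → tirofesusaizavi.
Rule 3 (post-nasal voicing): no segment meets the environment; /tirofesusaizavi/ is unchanged.
Rule 4 (intervocalic voicing): /f/ is a voiceless obstruent between vowels /o/ and /e/, so it voices to [v]. /s/ is a voiceless obstruent between vowels /e/ and /u/, so it voices to [z]. /s/ is a voiceless obstruent between vowels /u/ and /a/, so it voices to [z]. /tirofesusaizavi/ → tirovezuzaizavi.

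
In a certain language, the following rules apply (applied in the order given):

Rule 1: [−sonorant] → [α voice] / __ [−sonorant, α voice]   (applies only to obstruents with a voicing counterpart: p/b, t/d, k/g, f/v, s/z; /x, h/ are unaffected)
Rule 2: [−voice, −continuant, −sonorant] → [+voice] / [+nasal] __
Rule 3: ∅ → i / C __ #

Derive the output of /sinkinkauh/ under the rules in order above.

singingauhi

Rule 1 (regressive voicing assimilation): no segment meets the environment; /sinkinkauh/ is unchanged.
Rule 2 (post-nasal voicing): /k/ is a voiceless stop immediately after the nasal /n/, so it voices to [g]. /k/ is a voiceless stop immediately after the nasal /n/, so it voices to [g]. /sinkinkauh/ → singingauh.
Rule 3 (final i-epenthesis): the form ends in the consonant /h/, so [i] is inserted word-finally. /singingauh/ → singingauhi.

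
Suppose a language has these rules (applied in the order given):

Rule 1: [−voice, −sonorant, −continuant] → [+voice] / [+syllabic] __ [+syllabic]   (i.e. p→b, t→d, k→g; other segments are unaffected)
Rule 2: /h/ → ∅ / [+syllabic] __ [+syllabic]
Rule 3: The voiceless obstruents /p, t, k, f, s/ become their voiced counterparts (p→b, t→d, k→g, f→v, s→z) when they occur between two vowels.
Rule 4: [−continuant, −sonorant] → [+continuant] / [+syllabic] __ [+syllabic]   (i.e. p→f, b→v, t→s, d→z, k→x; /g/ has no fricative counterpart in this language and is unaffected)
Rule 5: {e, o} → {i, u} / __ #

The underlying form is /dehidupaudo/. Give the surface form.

deizuvauzu

Rule 1 (intervocalic voicing): /p/ is a voiceless stop between vowels /u/ and /a/, so it voices to [b]. /dehidupaudo/ → dehidubaudo.
Rule 2 (intervocalic h-deletion): /h/ occurs between vowels /e/ and /i/, so it deletes. /dehidubaudo/ → deidubaudo.
Rule 3 (intervocalic voicing): no segment meets the environment; /deidubaudo/ is unchanged.
Rule 4 (intervocalic spirantization): /d/ is a stop between vowels /i/ and /u/, so it spirantizes to the fricative [z]. /b/ is a stop between vowels /u/ and /a/, so it spirantizes to the fricative [v]. /d/ is a stop between vowels /u/ and /o/, so it spirantizes to the fricative [z]. /deidubaudo/ → deizuvauzo.
Rule 5 (final vowel raising): /o/ is a mid vowel in word-final position, so it raises to [u]. /deizuvauzo/ → deizuvauzu.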